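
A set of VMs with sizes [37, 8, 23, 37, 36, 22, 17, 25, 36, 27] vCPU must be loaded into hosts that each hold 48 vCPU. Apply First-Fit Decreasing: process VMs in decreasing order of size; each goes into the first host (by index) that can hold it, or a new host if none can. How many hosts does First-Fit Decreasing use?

7

Sorted descending: 37, 37, 36, 36, 27, 25, 23, 22, 17, 8.
37 vCPU → host 1 (remaining 11 vCPU)
37 vCPU → host 2 (remaining 11 vCPU)
36 vCPU → host 3 (remaining 12 vCPU)
36 vCPU → host 4 (remaining 12 vCPU)
27 vCPU → host 5 (remaining 21 vCPU)
25 vCPU → host 6 (remaining 23 vCPU)
23 vCPU → host 6 (remaining 0 vCPU)
22 vCPU → host 7 (remaining 26 vCPU)
17 vCPU → host 5 (remaining 4 vCPU)
8 vCPU → host 1 (remaining 3 vCPU)
Final hosts: [37,8] [37] [36] [36] [27,17] [25,23] [22].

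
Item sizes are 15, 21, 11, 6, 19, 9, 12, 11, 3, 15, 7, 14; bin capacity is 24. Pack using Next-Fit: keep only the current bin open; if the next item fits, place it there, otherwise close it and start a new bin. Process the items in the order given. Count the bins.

15 → bin 1 (remaining 9)
21 → bin 2 (remaining 3)
11 → bin 3 (remaining 13)
6 → bin 3 (remaining 7)
19 → bin 4 (remaining 5)
9 → bin 5 (remaining 15)
12 → bin 5 (remaining 3)
11 → bin 6 (remaining 13)
3 → bin 6 (remaining 10)
15 → bin 7 (remaining 9)
7 → bin 7 (remaining 2)
14 → bin 8 (remaining 10)
Final bins: [15] [21] [11,6] [19] [9,12] [11,3] [15,7] [14].

8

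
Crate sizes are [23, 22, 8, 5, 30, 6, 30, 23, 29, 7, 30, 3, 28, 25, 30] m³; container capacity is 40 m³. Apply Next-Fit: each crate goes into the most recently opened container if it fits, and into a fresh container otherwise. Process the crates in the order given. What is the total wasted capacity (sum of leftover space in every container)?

101

23 m³ → container 1 (remaining 17 m³)
22 m³ → container 2 (remaining 18 m³)
8 m³ → container 2 (remaining 10 m³)
5 m³ → container 2 (remaining 5 m³)
30 m³ → container 3 (remaining 10 m³)
6 m³ → container 3 (remaining 4 m³)
30 m³ → container 4 (remaining 10 m³)
23 m³ → container 5 (remaining 17 m³)
29 m³ → container 6 (remaining 11 m³)
7 m³ → container 6 (remaining 4 m³)
30 m³ → container 7 (remaining 10 m³)
3 m³ → container 7 (remaining 7 m³)
28 m³ → container 8 (remaining 12 m³)
25 m³ → container 9 (remaining 15 m³)
30 m³ → container 10 (remaining 10 m³)
10 containers × 40 m³ = 400 m³; used 299 m³; unused 101 m³.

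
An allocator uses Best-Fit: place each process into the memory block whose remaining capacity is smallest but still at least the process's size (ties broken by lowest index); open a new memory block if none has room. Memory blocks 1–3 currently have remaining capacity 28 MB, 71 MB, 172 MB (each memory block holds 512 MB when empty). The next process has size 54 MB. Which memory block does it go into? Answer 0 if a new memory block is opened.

Memory blocks with room: memory block 2 (71 MB), memory block 3 (172 MB).
Tightest fit is memory block 2 with 71 MB free.

2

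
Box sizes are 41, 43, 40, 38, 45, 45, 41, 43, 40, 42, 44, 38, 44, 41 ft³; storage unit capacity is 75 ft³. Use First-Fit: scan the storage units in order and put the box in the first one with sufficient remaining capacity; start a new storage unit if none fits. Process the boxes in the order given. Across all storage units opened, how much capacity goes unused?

storage unit 1: place 41 ft³, 34 ft³ left
storage unit 2: place 43 ft³, 32 ft³ left
storage unit 3: place 40 ft³, 35 ft³ left
storage unit 4: place 38 ft³, 37 ft³ left
storage unit 5: place 45 ft³, 30 ft³ left
storage unit 6: place 45 ft³, 30 ft³ left
storage unit 7: place 41 ft³, 34 ft³ left
storage unit 8: place 43 ft³, 32 ft³ left
storage unit 9: place 40 ft³, 35 ft³ left
storage unit 10: place 42 ft³, 33 ft³ left
storage unit 11: place 44 ft³, 31 ft³ left
storage unit 12: place 38 ft³, 37 ft³ left
storage unit 13: place 44 ft³, 31 ft³ left
storage unit 14: place 41 ft³, 34 ft³ left
14 storage units × 75 ft³ = 1050 ft³; used 585 ft³; unused 465 ft³.

465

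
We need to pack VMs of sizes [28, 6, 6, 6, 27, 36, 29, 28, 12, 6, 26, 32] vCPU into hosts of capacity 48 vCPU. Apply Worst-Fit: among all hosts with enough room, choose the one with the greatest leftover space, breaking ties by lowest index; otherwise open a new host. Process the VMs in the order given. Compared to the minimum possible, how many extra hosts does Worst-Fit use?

Worst-Fit: [28,6,6,6] [27,12] [36] [29] [28,6] [26] [32] → 7 hosts.
7 VMs exceed 24 vCPU (half the capacity), and no two of those can share a host, so at least 7 hosts are needed.
So 7 is already optimal.

0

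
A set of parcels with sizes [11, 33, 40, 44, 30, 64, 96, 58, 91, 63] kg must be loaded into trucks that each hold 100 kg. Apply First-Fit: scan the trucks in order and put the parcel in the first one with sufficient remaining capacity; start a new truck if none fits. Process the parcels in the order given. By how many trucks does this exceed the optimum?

1

First-Fit: [11,33,40] [44,30] [64] [96] [58] [91] [63] → 7 trucks.
Total size 530 kg; any packing needs at least ⌈530/100⌉ = 6 trucks.
An optimal packing achieves that bound: [96] [91] [64,33] [63,30] [58,40] [44,11] → 6 trucks.
Excess: 7 − 6 = 1.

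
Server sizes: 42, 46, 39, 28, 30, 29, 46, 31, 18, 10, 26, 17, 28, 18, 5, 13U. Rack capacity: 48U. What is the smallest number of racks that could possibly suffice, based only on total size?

9

Total size = 42 + 46 + 39 + 28 + 30 + 29 + 46 + 31 + 18 + 10 + 26 + 17 + 28 + 18 + 5 + 13 = 426U.
⌈426 / 48⌉ = 9.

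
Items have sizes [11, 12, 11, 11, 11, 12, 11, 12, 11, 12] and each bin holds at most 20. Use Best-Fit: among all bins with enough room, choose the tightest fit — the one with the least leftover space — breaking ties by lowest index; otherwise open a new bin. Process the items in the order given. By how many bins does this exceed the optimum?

0

Best-Fit: [11] [12] [11] [11] [11] [12] [11] [12] [11] [12] → 10 bins.
10 items exceed 10 (half the capacity), and no two of those can share a bin, so at least 10 bins are needed.
So 10 is already optimal.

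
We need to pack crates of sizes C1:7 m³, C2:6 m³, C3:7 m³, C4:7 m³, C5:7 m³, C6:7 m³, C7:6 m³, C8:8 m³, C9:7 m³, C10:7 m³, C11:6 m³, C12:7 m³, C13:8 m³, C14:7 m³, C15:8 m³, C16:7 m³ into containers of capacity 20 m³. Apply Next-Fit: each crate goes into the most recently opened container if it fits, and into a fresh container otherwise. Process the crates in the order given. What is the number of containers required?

7 containers

Put C1 (7 m³) in container 1; 13 m³ remain.
Put C2 (6 m³) in container 1; 7 m³ remain.
Put C3 (7 m³) in container 1; 0 m³ remain.
Put C4 (7 m³) in container 2; 13 m³ remain.
Put C5 (7 m³) in container 2; 6 m³ remain.
Put C6 (7 m³) in container 3; 13 m³ remain.
Put C7 (6 m³) in container 3; 7 m³ remain.
Put C8 (8 m³) in container 4; 12 m³ remain.
Put C9 (7 m³) in container 4; 5 m³ remain.
Put C10 (7 m³) in container 5; 13 m³ remain.
Put C11 (6 m³) in container 5; 7 m³ remain.
Put C12 (7 m³) in container 5; 0 m³ remain.
Put C13 (8 m³) in container 6; 12 m³ remain.
Put C14 (7 m³) in container 6; 5 m³ remain.
Put C15 (8 m³) in container 7; 12 m³ remain.
Put C16 (7 m³) in container 7; 5 m³ remain.
Final containers: [7,6,7] [7,7] [7,6] [8,7] [7,6,7] [8,7] [8,7].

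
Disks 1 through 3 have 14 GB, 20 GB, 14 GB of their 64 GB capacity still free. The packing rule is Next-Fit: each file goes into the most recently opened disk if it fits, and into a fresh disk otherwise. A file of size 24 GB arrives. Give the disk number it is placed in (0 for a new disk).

Next-Fit only looks at disk 3, which has 14 GB free.
24 GB does not fit, so a new disk is opened.

0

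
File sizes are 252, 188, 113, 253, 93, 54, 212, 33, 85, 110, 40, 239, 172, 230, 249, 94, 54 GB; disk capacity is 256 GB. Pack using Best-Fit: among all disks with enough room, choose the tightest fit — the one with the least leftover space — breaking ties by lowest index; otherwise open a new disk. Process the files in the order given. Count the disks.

disk 1: place 252 GB, 4 GB left
disk 2: place 188 GB, 68 GB left
disk 3: place 113 GB, 143 GB left
disk 4: place 253 GB, 3 GB left
disk 3: place 93 GB, 50 GB left
disk 2: place 54 GB, 14 GB left
disk 5: place 212 GB, 44 GB left
disk 5: place 33 GB, 11 GB left
disk 6: place 85 GB, 171 GB left
disk 6: place 110 GB, 61 GB left
disk 3: place 40 GB, 10 GB left
disk 7: place 239 GB, 17 GB left
disk 8: place 172 GB, 84 GB left
disk 9: place 230 GB, 26 GB left
disk 10: place 249 GB, 7 GB left
disk 11: place 94 GB, 162 GB left
disk 6: place 54 GB, 7 GB left
Final disks: [252] [188,54] [113,93,40] [253] [212,33] [85,110,54] [239] [172] [230] [249] [94].

11 disks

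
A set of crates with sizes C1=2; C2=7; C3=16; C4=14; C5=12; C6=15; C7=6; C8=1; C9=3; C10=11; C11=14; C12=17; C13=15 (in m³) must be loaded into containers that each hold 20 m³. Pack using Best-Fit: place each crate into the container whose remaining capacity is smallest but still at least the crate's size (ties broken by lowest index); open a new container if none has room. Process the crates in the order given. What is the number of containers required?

8 containers

Put C1 (2 m³) in container 1; 18 m³ remain.
Put C2 (7 m³) in container 1; 11 m³ remain.
Put C3 (16 m³) in container 2; 4 m³ remain.
Put C4 (14 m³) in container 3; 6 m³ remain.
Put C5 (12 m³) in container 4; 8 m³ remain.
Put C6 (15 m³) in container 5; 5 m³ remain.
Put C7 (6 m³) in container 3; 0 m³ remain.
Put C8 (1 m³) in container 2; 3 m³ remain.
Put C9 (3 m³) in container 2; 0 m³ remain.
Put C10 (11 m³) in container 1; 0 m³ remain.
Put C11 (14 m³) in container 6; 6 m³ remain.
Put C12 (17 m³) in container 7; 3 m³ remain.
Put C13 (15 m³) in container 8; 5 m³ remain.
Final containers: [2,7,11] [16,1,3] [14,6] [12] [15] [14] [17] [15].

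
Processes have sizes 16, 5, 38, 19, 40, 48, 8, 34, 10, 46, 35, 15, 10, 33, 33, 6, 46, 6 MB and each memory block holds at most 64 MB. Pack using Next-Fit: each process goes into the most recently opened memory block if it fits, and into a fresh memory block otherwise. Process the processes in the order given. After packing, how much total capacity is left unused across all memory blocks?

memory block 1: place 16 MB, 48 MB left
memory block 1: place 5 MB, 43 MB left
memory block 1: place 38 MB, 5 MB left
memory block 2: place 19 MB, 45 MB left
memory block 2: place 40 MB, 5 MB left
memory block 3: place 48 MB, 16 MB left
memory block 3: place 8 MB, 8 MB left
memory block 4: place 34 MB, 30 MB left
memory block 4: place 10 MB, 20 MB left
memory block 5: place 46 MB, 18 MB left
memory block 6: place 35 MB, 29 MB left
memory block 6: place 15 MB, 14 MB left
memory block 6: place 10 MB, 4 MB left
memory block 7: place 33 MB, 31 MB left
memory block 8: place 33 MB, 31 MB left
memory block 8: place 6 MB, 25 MB left
memory block 9: place 46 MB, 18 MB left
memory block 9: place 6 MB, 12 MB left
9 memory blocks × 64 MB = 576 MB; used 448 MB; unused 128 MB.

128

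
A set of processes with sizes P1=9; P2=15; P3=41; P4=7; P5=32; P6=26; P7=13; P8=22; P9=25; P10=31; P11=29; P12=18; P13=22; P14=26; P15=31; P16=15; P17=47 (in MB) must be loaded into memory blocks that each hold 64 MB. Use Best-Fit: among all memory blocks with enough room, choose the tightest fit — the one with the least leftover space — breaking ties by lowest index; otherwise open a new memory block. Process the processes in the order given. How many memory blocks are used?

Put P1 (9 MB) in memory block 1; 55 MB remain.
Put P2 (15 MB) in memory block 1; 40 MB remain.
Put P3 (41 MB) in memory block 2; 23 MB remain.
Put P4 (7 MB) in memory block 2; 16 MB remain.
Put P5 (32 MB) in memory block 1; 8 MB remain.
Put P6 (26 MB) in memory block 3; 38 MB remain.
Put P7 (13 MB) in memory block 2; 3 MB remain.
Put P8 (22 MB) in memory block 3; 16 MB remain.
Put P9 (25 MB) in memory block 4; 39 MB remain.
Put P10 (31 MB) in memory block 4; 8 MB remain.
Put P11 (29 MB) in memory block 5; 35 MB remain.
Put P12 (18 MB) in memory block 5; 17 MB remain.
Put P13 (22 MB) in memory block 6; 42 MB remain.
Put P14 (26 MB) in memory block 6; 16 MB remain.
Put P15 (31 MB) in memory block 7; 33 MB remain.
Put P16 (15 MB) in memory block 3; 1 MB remain.
Put P17 (47 MB) in memory block 8; 17 MB remain.
Final memory blocks: [9,15,32] [41,7,13] [26,22,15] [25,31] [29,18] [22,26] [31] [47].

8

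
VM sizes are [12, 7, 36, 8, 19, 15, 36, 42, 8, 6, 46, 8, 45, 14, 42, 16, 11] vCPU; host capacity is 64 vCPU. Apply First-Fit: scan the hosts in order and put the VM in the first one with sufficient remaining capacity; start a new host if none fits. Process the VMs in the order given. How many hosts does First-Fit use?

7

Put 12 vCPU in host 1; 52 vCPU remain.
Put 7 vCPU in host 1; 45 vCPU remain.
Put 36 vCPU in host 1; 9 vCPU remain.
Put 8 vCPU in host 1; 1 vCPU remain.
Put 19 vCPU in host 2; 45 vCPU remain.
Put 15 vCPU in host 2; 30 vCPU remain.
Put 36 vCPU in host 3; 28 vCPU remain.
Put 42 vCPU in host 4; 22 vCPU remain.
Put 8 vCPU in host 2; 22 vCPU remain.
Put 6 vCPU in host 2; 16 vCPU remain.
Put 46 vCPU in host 5; 18 vCPU remain.
Put 8 vCPU in host 2; 8 vCPU remain.
Put 45 vCPU in host 6; 19 vCPU remain.
Put 14 vCPU in host 3; 14 vCPU remain.
Put 42 vCPU in host 7; 22 vCPU remain.
Put 16 vCPU in host 4; 6 vCPU remain.
Put 11 vCPU in host 3; 3 vCPU remain.
Final hosts: [12,7,36,8] [19,15,8,6,8] [36,14,11] [42,16] [46] [45] [42].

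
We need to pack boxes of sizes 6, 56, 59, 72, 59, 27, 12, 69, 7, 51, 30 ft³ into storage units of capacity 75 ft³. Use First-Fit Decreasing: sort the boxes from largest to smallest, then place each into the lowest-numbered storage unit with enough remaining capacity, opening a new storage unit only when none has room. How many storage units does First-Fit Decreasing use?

Sorted descending: 72, 69, 59, 59, 56, 51, 30, 27, 12, 7, 6.
Put 72 ft³ in storage unit 1; 3 ft³ remain.
Put 69 ft³ in storage unit 2; 6 ft³ remain.
Put 59 ft³ in storage unit 3; 16 ft³ remain.
Put 59 ft³ in storage unit 4; 16 ft³ remain.
Put 56 ft³ in storage unit 5; 19 ft³ remain.
Put 51 ft³ in storage unit 6; 24 ft³ remain.
Put 30 ft³ in storage unit 7; 45 ft³ remain.
Put 27 ft³ in storage unit 7; 18 ft³ remain.
Put 12 ft³ in storage unit 3; 4 ft³ remain.
Put 7 ft³ in storage unit 4; 9 ft³ remain.
Put 6 ft³ in storage unit 2; 0 ft³ remain.

7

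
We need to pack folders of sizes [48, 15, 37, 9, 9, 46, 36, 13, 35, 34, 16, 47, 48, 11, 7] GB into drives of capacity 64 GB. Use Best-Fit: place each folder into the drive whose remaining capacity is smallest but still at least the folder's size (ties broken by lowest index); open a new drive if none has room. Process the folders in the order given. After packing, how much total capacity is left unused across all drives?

101

Put 48 GB in drive 1; 16 GB remain.
Put 15 GB in drive 1; 1 GB remain.
Put 37 GB in drive 2; 27 GB remain.
Put 9 GB in drive 2; 18 GB remain.
Put 9 GB in drive 2; 9 GB remain.
Put 46 GB in drive 3; 18 GB remain.
Put 36 GB in drive 4; 28 GB remain.
Put 13 GB in drive 3; 5 GB remain.
Put 35 GB in drive 5; 29 GB remain.
Put 34 GB in drive 6; 30 GB remain.
Put 16 GB in drive 4; 12 GB remain.
Put 47 GB in drive 7; 17 GB remain.
Put 48 GB in drive 8; 16 GB remain.
Put 11 GB in drive 4; 1 GB remain.
Put 7 GB in drive 2; 2 GB remain.
8 drives × 64 GB = 512 GB; used 411 GB; unused 101 GB.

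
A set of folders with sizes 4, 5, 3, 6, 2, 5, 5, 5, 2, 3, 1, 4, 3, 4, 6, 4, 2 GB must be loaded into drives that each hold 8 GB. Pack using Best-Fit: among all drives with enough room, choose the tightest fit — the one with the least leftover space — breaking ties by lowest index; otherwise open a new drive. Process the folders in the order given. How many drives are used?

8 drives

drive 1: place 4 GB, 4 GB left
drive 2: place 5 GB, 3 GB left
drive 2: place 3 GB, 0 GB left
drive 3: place 6 GB, 2 GB left
drive 3: place 2 GB, 0 GB left
drive 4: place 5 GB, 3 GB left
drive 5: place 5 GB, 3 GB left
drive 6: place 5 GB, 3 GB left
drive 4: place 2 GB, 1 GB left
drive 5: place 3 GB, 0 GB left
drive 4: place 1 GB, 0 GB left
drive 1: place 4 GB, 0 GB left
drive 6: place 3 GB, 0 GB left
drive 7: place 4 GB, 4 GB left
drive 8: place 6 GB, 2 GB left
drive 7: place 4 GB, 0 GB left
drive 8: place 2 GB, 0 GB left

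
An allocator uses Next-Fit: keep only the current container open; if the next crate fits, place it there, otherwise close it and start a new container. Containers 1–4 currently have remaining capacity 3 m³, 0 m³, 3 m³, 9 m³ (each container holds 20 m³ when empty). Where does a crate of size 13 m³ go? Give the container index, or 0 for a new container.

0

Next-Fit only looks at container 4, which has 9 m³ free.
13 m³ does not fit, so a new container is opened.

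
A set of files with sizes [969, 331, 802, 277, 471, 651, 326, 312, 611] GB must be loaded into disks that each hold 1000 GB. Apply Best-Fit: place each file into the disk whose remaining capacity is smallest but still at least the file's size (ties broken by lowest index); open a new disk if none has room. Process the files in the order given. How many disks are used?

969 GB → disk 1 (remaining 31 GB)
331 GB → disk 2 (remaining 669 GB)
802 GB → disk 3 (remaining 198 GB)
277 GB → disk 2 (remaining 392 GB)
471 GB → disk 4 (remaining 529 GB)
651 GB → disk 5 (remaining 349 GB)
326 GB → disk 5 (remaining 23 GB)
312 GB → disk 2 (remaining 80 GB)
611 GB → disk 6 (remaining 389 GB)

6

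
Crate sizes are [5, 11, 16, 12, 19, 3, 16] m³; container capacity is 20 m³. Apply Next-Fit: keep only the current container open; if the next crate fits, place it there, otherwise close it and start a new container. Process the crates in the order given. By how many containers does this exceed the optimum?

0

Next-Fit: [5,11] [16] [12] [19] [3,16] → 5 containers.
Total size 82 m³; any packing needs at least ⌈82/20⌉ = 5 containers.
So 5 is already optimal.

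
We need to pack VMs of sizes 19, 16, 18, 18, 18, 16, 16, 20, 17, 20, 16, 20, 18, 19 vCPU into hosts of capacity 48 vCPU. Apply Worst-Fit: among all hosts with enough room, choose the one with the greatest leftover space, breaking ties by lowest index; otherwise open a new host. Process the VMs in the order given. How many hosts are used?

7

host 1: place 19 vCPU, 29 vCPU left
host 1: place 16 vCPU, 13 vCPU left
host 2: place 18 vCPU, 30 vCPU left
host 2: place 18 vCPU, 12 vCPU left
host 3: place 18 vCPU, 30 vCPU left
host 3: place 16 vCPU, 14 vCPU left
host 4: place 16 vCPU, 32 vCPU left
host 4: place 20 vCPU, 12 vCPU left
host 5: place 17 vCPU, 31 vCPU left
host 5: place 20 vCPU, 11 vCPU left
host 6: place 16 vCPU, 32 vCPU left
host 6: place 20 vCPU, 12 vCPU left
host 7: place 18 vCPU, 30 vCPU left
host 7: place 19 vCPU, 11 vCPU left
Final hosts: [19,16] [18,18] [18,16] [16,20] [17,20] [16,20] [18,19].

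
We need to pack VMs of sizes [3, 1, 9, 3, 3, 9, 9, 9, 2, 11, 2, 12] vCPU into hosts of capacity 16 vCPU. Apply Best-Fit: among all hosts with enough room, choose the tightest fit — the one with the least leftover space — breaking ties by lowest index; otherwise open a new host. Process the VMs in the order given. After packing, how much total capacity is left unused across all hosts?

host 1: place 3 vCPU, 13 vCPU left
host 1: place 1 vCPU, 12 vCPU left
host 1: place 9 vCPU, 3 vCPU left
host 1: place 3 vCPU, 0 vCPU left
host 2: place 3 vCPU, 13 vCPU left
host 2: place 9 vCPU, 4 vCPU left
host 3: place 9 vCPU, 7 vCPU left
host 4: place 9 vCPU, 7 vCPU left
host 2: place 2 vCPU, 2 vCPU left
host 5: place 11 vCPU, 5 vCPU left
host 2: place 2 vCPU, 0 vCPU left
host 6: place 12 vCPU, 4 vCPU left
6 hosts × 16 vCPU = 96 vCPU; used 73 vCPU; unused 23 vCPU.

23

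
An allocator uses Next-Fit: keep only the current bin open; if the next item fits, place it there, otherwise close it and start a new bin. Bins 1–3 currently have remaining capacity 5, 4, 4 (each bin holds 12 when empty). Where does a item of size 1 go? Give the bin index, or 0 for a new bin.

Next-Fit only looks at bin 3, which has 4 free.
1 fits there.

3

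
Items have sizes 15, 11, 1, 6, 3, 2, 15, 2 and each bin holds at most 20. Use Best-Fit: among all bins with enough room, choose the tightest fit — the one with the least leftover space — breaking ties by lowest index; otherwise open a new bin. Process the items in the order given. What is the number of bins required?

bin 1: place 15, 5 left
bin 2: place 11, 9 left
bin 1: place 1, 4 left
bin 2: place 6, 3 left
bin 2: place 3, 0 left
bin 1: place 2, 2 left
bin 3: place 15, 5 left
bin 1: place 2, 0 left
Final bins: [15,1,2,2] [11,6,3] [15].

3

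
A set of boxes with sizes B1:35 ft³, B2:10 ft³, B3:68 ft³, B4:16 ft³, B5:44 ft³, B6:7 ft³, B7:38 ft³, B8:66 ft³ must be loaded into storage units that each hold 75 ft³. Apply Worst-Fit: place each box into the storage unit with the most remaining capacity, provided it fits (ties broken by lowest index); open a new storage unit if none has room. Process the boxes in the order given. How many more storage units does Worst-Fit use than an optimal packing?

1

Worst-Fit: [35,10,16] [68] [44,7] [38] [66] → 5 storage units.
Total size 284 ft³; any packing needs at least ⌈284/75⌉ = 4 storage units.
An optimal packing achieves that bound: [68,7] [66] [44,16,10] [38,35] → 4 storage units.
Excess: 5 − 4 = 1.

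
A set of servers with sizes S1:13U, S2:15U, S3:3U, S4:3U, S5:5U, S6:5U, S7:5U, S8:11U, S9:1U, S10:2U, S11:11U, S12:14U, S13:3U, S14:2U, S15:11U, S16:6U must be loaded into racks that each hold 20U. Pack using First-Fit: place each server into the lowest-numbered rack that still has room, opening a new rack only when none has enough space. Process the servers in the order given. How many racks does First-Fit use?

7

rack 1: place S1 (13U), 7U left
rack 2: place S2 (15U), 5U left
rack 1: place S3 (3U), 4U left
rack 1: place S4 (3U), 1U left
rack 2: place S5 (5U), 0U left
rack 3: place S6 (5U), 15U left
rack 3: place S7 (5U), 10U left
rack 4: place S8 (11U), 9U left
rack 1: place S9 (1U), 0U left
rack 3: place S10 (2U), 8U left
rack 5: place S11 (11U), 9U left
rack 6: place S12 (14U), 6U left
rack 3: place S13 (3U), 5U left
rack 3: place S14 (2U), 3U left
rack 7: place S15 (11U), 9U left
rack 4: place S16 (6U), 3U left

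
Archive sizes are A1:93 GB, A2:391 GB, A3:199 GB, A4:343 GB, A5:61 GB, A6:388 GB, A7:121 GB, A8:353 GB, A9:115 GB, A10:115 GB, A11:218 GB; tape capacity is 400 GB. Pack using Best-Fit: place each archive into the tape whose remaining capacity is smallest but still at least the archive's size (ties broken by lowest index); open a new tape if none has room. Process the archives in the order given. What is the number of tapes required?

Put A1 (93 GB) in tape 1; 307 GB remain.
Put A2 (391 GB) in tape 2; 9 GB remain.
Put A3 (199 GB) in tape 1; 108 GB remain.
Put A4 (343 GB) in tape 3; 57 GB remain.
Put A5 (61 GB) in tape 1; 47 GB remain.
Put A6 (388 GB) in tape 4; 12 GB remain.
Put A7 (121 GB) in tape 5; 279 GB remain.
Put A8 (353 GB) in tape 6; 47 GB remain.
Put A9 (115 GB) in tape 5; 164 GB remain.
Put A10 (115 GB) in tape 5; 49 GB remain.
Put A11 (218 GB) in tape 7; 182 GB remain.

7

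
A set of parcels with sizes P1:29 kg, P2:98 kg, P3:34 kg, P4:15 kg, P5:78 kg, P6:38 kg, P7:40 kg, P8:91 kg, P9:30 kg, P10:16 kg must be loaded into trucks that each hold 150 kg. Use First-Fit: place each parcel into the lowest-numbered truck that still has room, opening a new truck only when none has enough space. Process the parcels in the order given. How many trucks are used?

4

Put P1 (29 kg) in truck 1; 121 kg remain.
Put P2 (98 kg) in truck 1; 23 kg remain.
Put P3 (34 kg) in truck 2; 116 kg remain.
Put P4 (15 kg) in truck 1; 8 kg remain.
Put P5 (78 kg) in truck 2; 38 kg remain.
Put P6 (38 kg) in truck 2; 0 kg remain.
Put P7 (40 kg) in truck 3; 110 kg remain.
Put P8 (91 kg) in truck 3; 19 kg remain.
Put P9 (30 kg) in truck 4; 120 kg remain.
Put P10 (16 kg) in truck 3; 3 kg remain.
Final trucks: [29,98,15] [34,78,38] [40,91,16] [30].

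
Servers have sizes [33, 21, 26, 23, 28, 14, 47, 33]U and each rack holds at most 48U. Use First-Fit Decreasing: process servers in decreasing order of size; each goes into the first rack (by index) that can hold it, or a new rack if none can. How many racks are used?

6

Sorted descending: 47, 33, 33, 28, 26, 23, 21, 14.
Put 47U in rack 1; 1U remain.
Put 33U in rack 2; 15U remain.
Put 33U in rack 3; 15U remain.
Put 28U in rack 4; 20U remain.
Put 26U in rack 5; 22U remain.
Put 23U in rack 6; 25U remain.
Put 21U in rack 5; 1U remain.
Put 14U in rack 2; 1U remain.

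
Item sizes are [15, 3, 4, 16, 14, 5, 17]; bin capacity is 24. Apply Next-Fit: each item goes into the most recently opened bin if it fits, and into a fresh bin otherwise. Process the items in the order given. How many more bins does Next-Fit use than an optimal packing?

Next-Fit: [15,3,4] [16] [14,5] [17] → 4 bins.
Total size 74; any packing needs at least ⌈74/24⌉ = 4 bins.
So 4 is already optimal.

0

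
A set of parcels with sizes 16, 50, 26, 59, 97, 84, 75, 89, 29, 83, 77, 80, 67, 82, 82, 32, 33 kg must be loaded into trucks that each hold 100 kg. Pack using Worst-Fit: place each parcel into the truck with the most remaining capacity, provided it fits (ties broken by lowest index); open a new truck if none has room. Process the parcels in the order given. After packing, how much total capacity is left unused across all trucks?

239

16 kg → truck 1 (remaining 84 kg)
50 kg → truck 1 (remaining 34 kg)
26 kg → truck 1 (remaining 8 kg)
59 kg → truck 2 (remaining 41 kg)
97 kg → truck 3 (remaining 3 kg)
84 kg → truck 4 (remaining 16 kg)
75 kg → truck 5 (remaining 25 kg)
89 kg → truck 6 (remaining 11 kg)
29 kg → truck 2 (remaining 12 kg)
83 kg → truck 7 (remaining 17 kg)
77 kg → truck 8 (remaining 23 kg)
80 kg → truck 9 (remaining 20 kg)
67 kg → truck 10 (remaining 33 kg)
82 kg → truck 11 (remaining 18 kg)
82 kg → truck 12 (remaining 18 kg)
32 kg → truck 10 (remaining 1 kg)
33 kg → truck 13 (remaining 67 kg)
13 trucks × 100 kg = 1300 kg; used 1061 kg; unused 239 kg.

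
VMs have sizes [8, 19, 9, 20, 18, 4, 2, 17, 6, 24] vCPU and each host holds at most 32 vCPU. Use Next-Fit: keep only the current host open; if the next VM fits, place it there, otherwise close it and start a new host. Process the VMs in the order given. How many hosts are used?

5 hosts

Put 8 vCPU in host 1; 24 vCPU remain.
Put 19 vCPU in host 1; 5 vCPU remain.
Put 9 vCPU in host 2; 23 vCPU remain.
Put 20 vCPU in host 2; 3 vCPU remain.
Put 18 vCPU in host 3; 14 vCPU remain.
Put 4 vCPU in host 3; 10 vCPU remain.
Put 2 vCPU in host 3; 8 vCPU remain.
Put 17 vCPU in host 4; 15 vCPU remain.
Put 6 vCPU in host 4; 9 vCPU remain.
Put 24 vCPU in host 5; 8 vCPU remain.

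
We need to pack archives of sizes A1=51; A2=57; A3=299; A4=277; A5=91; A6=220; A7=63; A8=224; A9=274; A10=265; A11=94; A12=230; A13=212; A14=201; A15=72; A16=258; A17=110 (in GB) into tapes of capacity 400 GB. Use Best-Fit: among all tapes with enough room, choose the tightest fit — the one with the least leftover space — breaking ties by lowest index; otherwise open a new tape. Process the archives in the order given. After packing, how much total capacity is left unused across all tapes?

tape 1: place A1 (51 GB), 349 GB left
tape 1: place A2 (57 GB), 292 GB left
tape 2: place A3 (299 GB), 101 GB left
tape 1: place A4 (277 GB), 15 GB left
tape 2: place A5 (91 GB), 10 GB left
tape 3: place A6 (220 GB), 180 GB left
tape 3: place A7 (63 GB), 117 GB left
tape 4: place A8 (224 GB), 176 GB left
tape 5: place A9 (274 GB), 126 GB left
tape 6: place A10 (265 GB), 135 GB left
tape 3: place A11 (94 GB), 23 GB left
tape 7: place A12 (230 GB), 170 GB left
tape 8: place A13 (212 GB), 188 GB left
tape 9: place A14 (201 GB), 199 GB left
tape 5: place A15 (72 GB), 54 GB left
tape 10: place A16 (258 GB), 142 GB left
tape 6: place A17 (110 GB), 25 GB left
10 tapes × 400 GB = 4000 GB; used 2998 GB; unused 1002 GB.

1002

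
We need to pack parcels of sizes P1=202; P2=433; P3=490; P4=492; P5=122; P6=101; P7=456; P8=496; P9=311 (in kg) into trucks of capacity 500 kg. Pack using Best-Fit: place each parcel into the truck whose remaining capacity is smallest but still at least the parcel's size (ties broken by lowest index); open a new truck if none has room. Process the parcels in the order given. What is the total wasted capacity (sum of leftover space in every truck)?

Put P1 (202 kg) in truck 1; 298 kg remain.
Put P2 (433 kg) in truck 2; 67 kg remain.
Put P3 (490 kg) in truck 3; 10 kg remain.
Put P4 (492 kg) in truck 4; 8 kg remain.
Put P5 (122 kg) in truck 1; 176 kg remain.
Put P6 (101 kg) in truck 1; 75 kg remain.
Put P7 (456 kg) in truck 5; 44 kg remain.
Put P8 (496 kg) in truck 6; 4 kg remain.
Put P9 (311 kg) in truck 7; 189 kg remain.
7 trucks × 500 kg = 3500 kg; used 3103 kg; unused 397 kg.

397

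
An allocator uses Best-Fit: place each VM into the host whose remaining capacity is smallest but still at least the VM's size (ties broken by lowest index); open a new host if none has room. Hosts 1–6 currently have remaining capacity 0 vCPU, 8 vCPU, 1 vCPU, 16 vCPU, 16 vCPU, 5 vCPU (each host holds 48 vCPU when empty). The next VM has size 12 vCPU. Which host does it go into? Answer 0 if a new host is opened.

Hosts with room: host 4 (16 vCPU), host 5 (16 vCPU).
Tightest fit is host 4 with 16 vCPU free.

4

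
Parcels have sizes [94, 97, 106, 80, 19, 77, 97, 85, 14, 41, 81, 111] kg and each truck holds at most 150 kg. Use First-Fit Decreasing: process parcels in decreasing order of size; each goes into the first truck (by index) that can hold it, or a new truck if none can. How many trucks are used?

Sorted descending: 111, 106, 97, 97, 94, 85, 81, 80, 77, 41, 19, 14.
111 kg → truck 1 (remaining 39 kg)
106 kg → truck 2 (remaining 44 kg)
97 kg → truck 3 (remaining 53 kg)
97 kg → truck 4 (remaining 53 kg)
94 kg → truck 5 (remaining 56 kg)
85 kg → truck 6 (remaining 65 kg)
81 kg → truck 7 (remaining 69 kg)
80 kg → truck 8 (remaining 70 kg)
77 kg → truck 9 (remaining 73 kg)
41 kg → truck 2 (remaining 3 kg)
19 kg → truck 1 (remaining 20 kg)
14 kg → truck 1 (remaining 6 kg)
Final trucks: [111,19,14] [106,41] [97] [97] [94] [85] [81] [80] [77].

9 trucks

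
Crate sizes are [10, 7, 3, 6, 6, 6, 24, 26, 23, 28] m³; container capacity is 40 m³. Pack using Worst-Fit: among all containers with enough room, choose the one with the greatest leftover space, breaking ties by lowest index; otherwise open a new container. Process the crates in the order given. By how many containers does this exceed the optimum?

Worst-Fit: [10,7,3,6,6,6] [24] [26] [23] [28] → 5 containers.
Total size 139 m³; any packing needs at least ⌈139/40⌉ = 4 containers.
An optimal packing achieves that bound: [28,10] [26,7,6] [24,6,6,3] [23] → 4 containers.
Excess: 5 − 4 = 1.

1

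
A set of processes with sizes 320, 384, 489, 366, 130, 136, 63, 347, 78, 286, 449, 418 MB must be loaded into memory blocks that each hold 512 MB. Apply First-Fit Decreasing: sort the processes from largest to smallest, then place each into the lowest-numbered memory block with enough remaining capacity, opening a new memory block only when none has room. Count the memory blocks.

8

Sorted descending: 489, 449, 418, 384, 366, 347, 320, 286, 136, 130, 78, 63.
489 MB → memory block 1 (remaining 23 MB)
449 MB → memory block 2 (remaining 63 MB)
418 MB → memory block 3 (remaining 94 MB)
384 MB → memory block 4 (remaining 128 MB)
366 MB → memory block 5 (remaining 146 MB)
347 MB → memory block 6 (remaining 165 MB)
320 MB → memory block 7 (remaining 192 MB)
286 MB → memory block 8 (remaining 226 MB)
136 MB → memory block 5 (remaining 10 MB)
130 MB → memory block 6 (remaining 35 MB)
78 MB → memory block 3 (remaining 16 MB)
63 MB → memory block 2 (remaining 0 MB)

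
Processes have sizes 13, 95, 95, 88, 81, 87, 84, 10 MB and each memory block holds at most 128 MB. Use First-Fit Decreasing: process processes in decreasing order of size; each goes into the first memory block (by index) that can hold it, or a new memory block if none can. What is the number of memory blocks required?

Sorted descending: 95, 95, 88, 87, 84, 81, 13, 10.
memory block 1: place 95 MB, 33 MB left
memory block 2: place 95 MB, 33 MB left
memory block 3: place 88 MB, 40 MB left
memory block 4: place 87 MB, 41 MB left
memory block 5: place 84 MB, 44 MB left
memory block 6: place 81 MB, 47 MB left
memory block 1: place 13 MB, 20 MB left
memory block 1: place 10 MB, 10 MB left
Final memory blocks: [95,13,10] [95] [88] [87] [84] [81].

6 memory blocks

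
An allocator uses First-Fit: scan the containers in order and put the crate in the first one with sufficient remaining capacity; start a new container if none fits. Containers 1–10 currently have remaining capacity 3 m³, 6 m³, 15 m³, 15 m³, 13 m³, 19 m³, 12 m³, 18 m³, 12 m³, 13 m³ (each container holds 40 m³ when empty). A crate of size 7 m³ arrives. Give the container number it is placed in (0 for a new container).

3

Containers with room: container 3 (15 m³), container 4 (15 m³), container 5 (13 m³), container 6 (19 m³), container 7 (12 m³), container 8 (18 m³), container 9 (12 m³), container 10 (13 m³).
The first with room is container 3.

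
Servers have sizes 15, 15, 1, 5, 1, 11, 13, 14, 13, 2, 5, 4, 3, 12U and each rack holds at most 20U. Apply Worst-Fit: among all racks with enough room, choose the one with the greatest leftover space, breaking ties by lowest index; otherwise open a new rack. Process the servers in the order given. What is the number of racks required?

15U → rack 1 (remaining 5U)
15U → rack 2 (remaining 5U)
1U → rack 1 (remaining 4U)
5U → rack 2 (remaining 0U)
1U → rack 1 (remaining 3U)
11U → rack 3 (remaining 9U)
13U → rack 4 (remaining 7U)
14U → rack 5 (remaining 6U)
13U → rack 6 (remaining 7U)
2U → rack 3 (remaining 7U)
5U → rack 3 (remaining 2U)
4U → rack 4 (remaining 3U)
3U → rack 6 (remaining 4U)
12U → rack 7 (remaining 8U)

7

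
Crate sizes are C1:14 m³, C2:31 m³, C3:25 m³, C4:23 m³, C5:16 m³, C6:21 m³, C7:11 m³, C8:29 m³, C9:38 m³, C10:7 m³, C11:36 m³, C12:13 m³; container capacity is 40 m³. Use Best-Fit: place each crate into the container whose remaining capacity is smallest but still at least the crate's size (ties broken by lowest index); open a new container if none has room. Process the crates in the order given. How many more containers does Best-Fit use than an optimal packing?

Best-Fit: [14,25] [31] [23,16] [21,11,7] [29] [38] [36] [13] → 8 containers.
Total size 264 m³; any packing needs at least ⌈264/40⌉ = 7 containers.
An optimal packing achieves that bound: [38] [36] [31,7] [29,11] [25,14] [23,16] [21,13] → 7 containers.
Excess: 8 − 7 = 1.

1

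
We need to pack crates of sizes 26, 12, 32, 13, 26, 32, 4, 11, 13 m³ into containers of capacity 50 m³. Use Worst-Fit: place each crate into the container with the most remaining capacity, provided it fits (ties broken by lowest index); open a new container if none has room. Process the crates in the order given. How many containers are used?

container 1: place 26 m³, 24 m³ left
container 1: place 12 m³, 12 m³ left
container 2: place 32 m³, 18 m³ left
container 2: place 13 m³, 5 m³ left
container 3: place 26 m³, 24 m³ left
container 4: place 32 m³, 18 m³ left
container 3: place 4 m³, 20 m³ left
container 3: place 11 m³, 9 m³ left
container 4: place 13 m³, 5 m³ left
Final containers: [26,12] [32,13] [26,4,11] [32,13].

4 containers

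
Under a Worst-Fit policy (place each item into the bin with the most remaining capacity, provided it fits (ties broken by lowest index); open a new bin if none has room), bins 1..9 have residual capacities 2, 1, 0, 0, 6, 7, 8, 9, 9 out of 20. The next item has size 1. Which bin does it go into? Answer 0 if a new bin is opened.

8

Bins with room: bin 1 (2), bin 2 (1), bin 5 (6), bin 6 (7), bin 7 (8), bin 8 (9), bin 9 (9).
Most room is bin 8 with 9 free.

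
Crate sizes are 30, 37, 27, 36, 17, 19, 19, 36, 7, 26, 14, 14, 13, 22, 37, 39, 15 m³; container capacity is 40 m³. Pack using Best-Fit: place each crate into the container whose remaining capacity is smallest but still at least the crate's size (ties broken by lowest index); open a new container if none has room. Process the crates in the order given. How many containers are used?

11 containers

Put 30 m³ in container 1; 10 m³ remain.
Put 37 m³ in container 2; 3 m³ remain.
Put 27 m³ in container 3; 13 m³ remain.
Put 36 m³ in container 4; 4 m³ remain.
Put 17 m³ in container 5; 23 m³ remain.
Put 19 m³ in container 5; 4 m³ remain.
Put 19 m³ in container 6; 21 m³ remain.
Put 36 m³ in container 7; 4 m³ remain.
Put 7 m³ in container 1; 3 m³ remain.
Put 26 m³ in container 8; 14 m³ remain.
Put 14 m³ in container 8; 0 m³ remain.
Put 14 m³ in container 6; 7 m³ remain.
Put 13 m³ in container 3; 0 m³ remain.
Put 22 m³ in container 9; 18 m³ remain.
Put 37 m³ in container 10; 3 m³ remain.
Put 39 m³ in container 11; 1 m³ remain.
Put 15 m³ in container 9; 3 m³ remain.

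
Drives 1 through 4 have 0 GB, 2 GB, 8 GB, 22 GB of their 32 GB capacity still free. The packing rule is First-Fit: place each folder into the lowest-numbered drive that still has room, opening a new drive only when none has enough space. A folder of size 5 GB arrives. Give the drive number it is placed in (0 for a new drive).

Drives with room: drive 3 (8 GB), drive 4 (22 GB).
The first with room is drive 3.

3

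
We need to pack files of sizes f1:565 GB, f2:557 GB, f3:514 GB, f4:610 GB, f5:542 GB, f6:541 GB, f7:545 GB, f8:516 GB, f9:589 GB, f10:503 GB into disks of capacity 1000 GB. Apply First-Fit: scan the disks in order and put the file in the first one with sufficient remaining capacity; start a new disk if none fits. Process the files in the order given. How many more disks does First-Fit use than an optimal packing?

First-Fit: [565] [557] [514] [610] [542] [541] [545] [516] [589] [503] → 10 disks.
10 files exceed 500 GB (half the capacity), and no two of those can share a disk, so at least 10 disks are needed.
So 10 is already optimal.

0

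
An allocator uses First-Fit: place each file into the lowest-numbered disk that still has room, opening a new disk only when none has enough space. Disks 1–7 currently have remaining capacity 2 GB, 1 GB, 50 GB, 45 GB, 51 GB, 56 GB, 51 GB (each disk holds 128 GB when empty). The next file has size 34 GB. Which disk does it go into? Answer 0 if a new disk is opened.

Disks with room: disk 3 (50 GB), disk 4 (45 GB), disk 5 (51 GB), disk 6 (56 GB), disk 7 (51 GB).
The first with room is disk 3.

3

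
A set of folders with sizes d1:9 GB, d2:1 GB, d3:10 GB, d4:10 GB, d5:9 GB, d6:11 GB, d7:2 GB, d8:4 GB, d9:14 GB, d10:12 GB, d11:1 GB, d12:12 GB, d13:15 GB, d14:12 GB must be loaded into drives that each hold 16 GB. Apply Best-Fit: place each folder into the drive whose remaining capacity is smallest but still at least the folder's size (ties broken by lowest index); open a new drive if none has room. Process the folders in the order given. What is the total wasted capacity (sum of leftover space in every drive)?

38

Put d1 (9 GB) in drive 1; 7 GB remain.
Put d2 (1 GB) in drive 1; 6 GB remain.
Put d3 (10 GB) in drive 2; 6 GB remain.
Put d4 (10 GB) in drive 3; 6 GB remain.
Put d5 (9 GB) in drive 4; 7 GB remain.
Put d6 (11 GB) in drive 5; 5 GB remain.
Put d7 (2 GB) in drive 5; 3 GB remain.
Put d8 (4 GB) in drive 1; 2 GB remain.
Put d9 (14 GB) in drive 6; 2 GB remain.
Put d10 (12 GB) in drive 7; 4 GB remain.
Put d11 (1 GB) in drive 1; 1 GB remain.
Put d12 (12 GB) in drive 8; 4 GB remain.
Put d13 (15 GB) in drive 9; 1 GB remain.
Put d14 (12 GB) in drive 10; 4 GB remain.
10 drives × 16 GB = 160 GB; used 122 GB; unused 38 GB.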